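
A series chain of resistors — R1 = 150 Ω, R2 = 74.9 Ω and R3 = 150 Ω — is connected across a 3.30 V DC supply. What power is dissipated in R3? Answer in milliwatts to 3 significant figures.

Series elements share the same current, so find I first, then use P = I²R.
R_total = 150 + 74.9 + 150 = 374.9 Ω
I = V / R_total = 3.30 / 374.9 = 0.008802 A
P_R3 = I² × R3 = (0.008802)² × 150 = 0.01162 W

11.6 mW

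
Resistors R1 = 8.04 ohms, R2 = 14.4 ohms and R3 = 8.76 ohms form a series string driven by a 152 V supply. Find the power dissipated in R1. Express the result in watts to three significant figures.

In a series string the same current flows through every resistor — find that current, then P = I²R for the one we want.
R_total = 8.04 + 14.4 + 8.76 = 31.20 Ω
I = V / R_total = 152 / 31.20 = 4.872 A
P_R1 = I² × R1 = (4.872)² × 8.04 = 190.8 W

191 W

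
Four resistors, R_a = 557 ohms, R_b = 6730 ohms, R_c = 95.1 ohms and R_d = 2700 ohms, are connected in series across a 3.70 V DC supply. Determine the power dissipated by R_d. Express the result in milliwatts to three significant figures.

The current is common to all series resistors; compute it, then apply P = I²R for the target.
R_total = 557 + 6730 + 95.1 + 2700 = 10080 Ω
I = V / R_total = 3.70 / 10080 = 0.0003670 A
P_R_d = I² × R_d = (0.0003670)² × 2700 = 0.0003636 W

0.364 mW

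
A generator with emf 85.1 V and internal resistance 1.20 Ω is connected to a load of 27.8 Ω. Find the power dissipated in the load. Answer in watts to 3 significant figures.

Load and internal resistance form a series loop — compute the loop current, then the load power via I²R.
I = ε / (r + R) = 85.1 / (1.20 + 27.8) = 2.934 A
P_load = I² R = (2.934)² × 27.8 = 239.4 W

239 W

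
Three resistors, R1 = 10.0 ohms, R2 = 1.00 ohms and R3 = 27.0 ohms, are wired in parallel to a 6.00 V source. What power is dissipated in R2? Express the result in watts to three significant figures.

Parallel branches share the same voltage; P = V²/R gives the branch power in one step.
P_R2 = V² / R2 = (6.00)² / 1.00 Ω = 36.00 W

36.0 W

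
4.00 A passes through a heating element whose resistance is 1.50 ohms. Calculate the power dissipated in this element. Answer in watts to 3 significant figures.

24.0 W

The current through and the resistance of the element are both given; use P = I²R.
P = (4.000 A)² × 1.50 Ω = 24.00 W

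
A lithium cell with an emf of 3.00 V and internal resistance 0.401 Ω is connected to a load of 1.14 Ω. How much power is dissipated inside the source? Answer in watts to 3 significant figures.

1.52 W

Internal loss is I²r, with I set by the total series resistance r+R.
I = ε / (r + R) = 3.00 / (0.401 + 1.14) = 1.947 A
P_int = I² r = (1.947)² × 0.401 = 1.520 W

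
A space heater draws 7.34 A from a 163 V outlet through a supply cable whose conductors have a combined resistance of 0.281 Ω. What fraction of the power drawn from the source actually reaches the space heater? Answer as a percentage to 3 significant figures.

The supply cable carries the full 7.34 A.
P_line = I² R_line = (7.340)² × 0.281 = 15.14 W
P_source = V I = 163 × 7.340 = 1196 W; P_load = 1181 W
η = P_load / P_source = 1181 / 1196 = 0.9873

98.7 %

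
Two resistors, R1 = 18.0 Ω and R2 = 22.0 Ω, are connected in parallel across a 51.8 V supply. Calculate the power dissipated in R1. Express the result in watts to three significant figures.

149 W

Every branch has 51.8 V across it, so for R1 the power is simply V²/R.
P_R1 = V² / R1 = (51.8)² / 18.0 Ω = 149.1 W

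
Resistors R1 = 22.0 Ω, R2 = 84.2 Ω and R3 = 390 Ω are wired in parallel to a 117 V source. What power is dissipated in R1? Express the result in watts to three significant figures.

622 W

The supply voltage appears across each parallel branch — just use P = V²/R1.
P_R1 = V² / R1 = (117)² / 22.0 Ω = 622.2 W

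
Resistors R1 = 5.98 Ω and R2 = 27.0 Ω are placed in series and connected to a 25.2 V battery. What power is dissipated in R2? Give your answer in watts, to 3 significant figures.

In a series string the same current flows through every resistor — find that current, then P = I²R for the one we want.
R_total = 5.98 + 27.0 = 32.98 Ω
I = V / R_total = 25.2 / 32.98 = 0.7641 A
P_R2 = I² × R2 = (0.7641)² × 27.0 = 15.76 W

15.8 W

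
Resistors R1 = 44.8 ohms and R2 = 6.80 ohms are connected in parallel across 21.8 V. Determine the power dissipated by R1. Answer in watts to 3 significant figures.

10.6 W

The supply voltage appears across each parallel branch — just use P = V²/R1.
P_R1 = V² / R1 = (21.8)² / 44.8 Ω = 10.61 W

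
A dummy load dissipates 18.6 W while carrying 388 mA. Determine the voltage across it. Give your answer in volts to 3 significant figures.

47.9 V

From P = V I = I²R = V²/R, with the two given quantities we get V = P / I.
V = 18.6 / 0.3880 = 47.94 V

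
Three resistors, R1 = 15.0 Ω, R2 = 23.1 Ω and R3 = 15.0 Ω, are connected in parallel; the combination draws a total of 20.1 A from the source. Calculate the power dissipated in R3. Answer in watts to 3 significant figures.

863 W

Parallel branches share V, not I — compute V via R_eq, then use V²/R for the target branch.
1/R_eq = 1/15.0 + 1/23.1 + 1/15.0 ⇒ R_eq = 5.662 Ω
V = I_total × R_eq = 20.10 × 5.662 = 113.8 V
P_R3 = V² / R3 = (113.8)² / 15.0 = 863.4 W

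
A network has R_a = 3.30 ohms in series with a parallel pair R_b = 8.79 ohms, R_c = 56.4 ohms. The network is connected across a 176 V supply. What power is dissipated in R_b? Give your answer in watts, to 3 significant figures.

First combine the parallel branches into one equivalent R_p, then R_a + R_p is a series pair.
R_p = (8.79×56.4)/(8.79+56.4) = 7.605 Ω
R_total = 3.30 + 7.605 = 10.90 Ω
I = V / R_total = 176 / 10.90 = 16.14 A
Voltage across the parallel pair: V_p = I × R_p = 16.14 × 7.605 = 122.7 V
R_b sees V_p directly, so P = V_p² / R_b.
P_R_b = (122.7)² / 8.79 = 1714 W

1710 W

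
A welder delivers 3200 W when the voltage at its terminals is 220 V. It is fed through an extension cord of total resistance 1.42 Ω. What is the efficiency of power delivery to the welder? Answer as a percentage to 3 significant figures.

91.4 %

I = P / V = 3200 / 220 = 14.55 A through the extension cord.
P_line = I² R_line = (14.55)² × 1.42 = 300.4 W
P_source = P_load + P_line = 3200 + 300.4 = 3500 W
η = P_load / P_source = 3200 / 3500 = 0.9142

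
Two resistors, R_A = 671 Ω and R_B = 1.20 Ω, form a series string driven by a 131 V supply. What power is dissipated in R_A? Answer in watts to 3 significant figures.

25.5 W

Series elements share the same current, so find I first, then use P = I²R.
R_total = 671 + 1.20 = 672.2 Ω
I = V / R_total = 131 / 672.2 = 0.1949 A
P_R_A = I² × R_A = (0.1949)² × 671 = 25.48 W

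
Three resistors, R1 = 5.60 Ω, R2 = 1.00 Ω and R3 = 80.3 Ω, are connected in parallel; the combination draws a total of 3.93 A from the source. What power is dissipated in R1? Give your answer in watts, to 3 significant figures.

Only the total current is stated, so first find the parallel equivalent to get the voltage across the combination.
1/R_eq = 1/5.60 + 1/1.00 + 1/80.3 ⇒ R_eq = 0.8396 Ω
V = I_total × R_eq = 3.930 × 0.8396 = 3.300 V
P_R1 = V² / R1 = (3.300)² / 5.60 = 1.944 W

1.94 W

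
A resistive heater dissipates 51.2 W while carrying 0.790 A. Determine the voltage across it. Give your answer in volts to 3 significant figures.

64.8 V

Rearranging the power relation for the two known quantities gives V = P / I.
V = 51.2 / 0.7900 = 64.81 V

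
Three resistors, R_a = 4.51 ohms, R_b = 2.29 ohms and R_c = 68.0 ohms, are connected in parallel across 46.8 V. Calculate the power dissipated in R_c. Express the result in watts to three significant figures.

Parallel branches share the same voltage; P = V²/R gives the branch power in one step.
P_R_c = V² / R_c = (46.8)² / 68.0 Ω = 32.21 W

32.2 W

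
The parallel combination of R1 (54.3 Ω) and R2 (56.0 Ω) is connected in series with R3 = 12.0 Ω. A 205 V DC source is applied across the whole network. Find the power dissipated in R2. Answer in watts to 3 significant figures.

Collapse the R1‖R2 pair into one equivalent R_p; then R_p and R3 form a series string.
R_p = (54.3×56.0)/(54.3+56.0) = 27.57 Ω
R_total = R_p + 12.0 = 27.57 + 12.0 = 39.57 Ω
I = V / R_total = 205 / 39.57 = 5.181 A
Voltage across the parallel pair: V_p = I × R_p = 5.181 × 27.57 = 142.8 V
R2 sits across V_p; its power is V_p²/R.
P_R2 = (142.8)² / 56.0 = 364.3 W

364 W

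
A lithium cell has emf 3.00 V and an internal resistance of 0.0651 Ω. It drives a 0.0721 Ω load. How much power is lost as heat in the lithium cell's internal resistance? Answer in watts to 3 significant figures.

The source's internal resistance is just another series element carrying I; its dissipation is I²r.
I = ε / (r + R) = 3.00 / (0.0651 + 0.0721) = 21.87 A
P_int = I² r = (21.87)² × 0.0651 = 31.13 W

31.1 W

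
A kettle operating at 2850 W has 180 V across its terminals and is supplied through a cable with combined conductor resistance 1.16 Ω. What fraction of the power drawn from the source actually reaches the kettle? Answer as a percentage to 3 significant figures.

90.7 %

I = P / V = 2850 / 180 = 15.83 A through the cable.
P_line = I² R_line = (15.83)² × 1.16 = 290.8 W
P_source = P_load + P_line = 2850 + 290.8 = 3141 W
η = P_load / P_source = 2850 / 3141 = 0.9074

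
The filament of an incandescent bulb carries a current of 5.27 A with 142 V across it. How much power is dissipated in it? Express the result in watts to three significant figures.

With V and I both given, power follows immediately from P = V I.
P = 142 V × 5.270 A = 748.3 W

748 W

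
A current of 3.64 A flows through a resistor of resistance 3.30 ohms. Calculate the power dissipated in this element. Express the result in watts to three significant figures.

The current through and the resistance of the element are both given; use P = I²R.
P = (3.640 A)² × 3.30 Ω = 43.72 W

43.7 W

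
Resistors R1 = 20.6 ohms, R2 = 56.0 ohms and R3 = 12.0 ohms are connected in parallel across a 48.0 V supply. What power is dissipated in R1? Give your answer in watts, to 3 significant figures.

112 W

The supply voltage appears across each parallel branch — just use P = V²/R1.
P_R1 = V² / R1 = (48.0)² / 20.6 Ω = 111.8 W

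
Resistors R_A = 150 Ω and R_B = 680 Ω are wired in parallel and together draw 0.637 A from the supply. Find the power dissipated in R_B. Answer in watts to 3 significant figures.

Only the total current is stated, so first find the parallel equivalent to get the voltage across the combination.
1/R_eq = 1/150 + 1/680 ⇒ R_eq = 122.9 Ω
V = I_total × R_eq = 0.6370 × 122.9 = 78.28 V
P_R_B = V² / R_B = (78.28)² / 680 = 9.012 W

9.01 W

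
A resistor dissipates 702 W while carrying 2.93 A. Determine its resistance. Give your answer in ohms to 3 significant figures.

81.8 Ω

Rearranging the power relation for the two known quantities gives R = P / I².
R = 702 / (2.930)² = 81.77 Ω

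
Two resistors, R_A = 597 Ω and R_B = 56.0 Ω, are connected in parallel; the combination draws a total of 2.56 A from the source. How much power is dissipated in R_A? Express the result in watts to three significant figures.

The branches share the same voltage, but only the total current is given — find V from the equivalent resistance first.
1/R_eq = 1/597 + 1/56.0 ⇒ R_eq = 51.20 Ω
V = I_total × R_eq = 2.560 × 51.20 = 131.1 V
P_R_A = V² / R_A = (131.1)² / 597 = 28.77 W

28.8 W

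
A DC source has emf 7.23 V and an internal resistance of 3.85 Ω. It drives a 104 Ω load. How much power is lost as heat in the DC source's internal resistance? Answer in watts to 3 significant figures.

r is in series with the load, so it carries the full circuit current — the loss in it is I²r.
I = ε / (r + R) = 7.23 / (3.85 + 104) = 0.06704 A
P_int = I² r = (0.06704)² × 3.85 = 0.01730 W

0.0173 W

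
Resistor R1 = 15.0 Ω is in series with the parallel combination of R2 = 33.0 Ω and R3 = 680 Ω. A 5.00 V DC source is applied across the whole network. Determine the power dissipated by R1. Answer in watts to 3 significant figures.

0.174 W

Collapse R2‖R3 to a single equivalent, reducing the network to two series elements.
R_p = (33.0×680)/(33.0+680) = 31.47 Ω
R_total = 15.0 + 31.47 = 46.47 Ω
I = V / R_total = 5.00 / 46.47 = 0.1076 A
R1 carries the full series current, so P = I²R.
P_R1 = (0.1076)² × 15.0 = 0.1736 W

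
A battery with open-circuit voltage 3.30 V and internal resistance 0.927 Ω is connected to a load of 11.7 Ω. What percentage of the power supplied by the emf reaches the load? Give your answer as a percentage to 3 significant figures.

η = P_load/(P_load+P_int) = I²R/(I²R+I²r) = R/(R+r) — the I² cancels for series elements.
η = R / (R + r) = 11.7 / (11.7 + 0.927) = 0.9266

92.7 %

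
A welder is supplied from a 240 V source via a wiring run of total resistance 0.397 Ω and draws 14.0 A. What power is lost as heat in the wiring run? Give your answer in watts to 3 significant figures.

77.8 W

The wiring run and load are in series, so the same current flows in both; the loss is I²R_line.
The wiring run carries the full 14.0 A.
P_line = I² R_line = (14.00)² × 0.397 = 77.81 W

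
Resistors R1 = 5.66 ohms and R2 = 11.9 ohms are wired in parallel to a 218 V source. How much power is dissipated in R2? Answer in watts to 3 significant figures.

Each parallel branch sees the full supply voltage, so P = V²/R applies directly to the target branch.
P_R2 = V² / R2 = (218)² / 11.9 Ω = 3994 W

3990 W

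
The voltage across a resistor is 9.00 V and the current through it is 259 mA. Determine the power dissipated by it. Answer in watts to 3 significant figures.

Since both terminal voltage and current are stated, P = V I gives the power in one step.
P = 9.00 V × 0.2590 A = 2.331 W

2.33 W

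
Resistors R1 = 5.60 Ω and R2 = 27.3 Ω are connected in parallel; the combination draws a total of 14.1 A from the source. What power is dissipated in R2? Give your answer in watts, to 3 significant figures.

The branches share the same voltage, but only the total current is given — find V from the equivalent resistance first.
1/R_eq = 1/5.60 + 1/27.3 ⇒ R_eq = 4.647 Ω
V = I_total × R_eq = 14.10 × 4.647 = 65.52 V
P_R2 = V² / R2 = (65.52)² / 27.3 = 157.2 W

157 W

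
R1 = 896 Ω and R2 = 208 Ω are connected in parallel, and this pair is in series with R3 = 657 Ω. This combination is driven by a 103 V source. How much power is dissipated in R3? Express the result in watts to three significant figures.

Reduce the parallel combination to a single R_p; the circuit then becomes R_p in series with the remaining resistor.
R_p = (896×208)/(896+208) = 168.8 Ω
R_total = R_p + 657 = 168.8 + 657 = 825.8 Ω
I = V / R_total = 103 / 825.8 = 0.1247 A
All the supply current flows through R3; use P = I²R3.
P_R3 = (0.1247)² × 657 = 10.22 W

10.2 W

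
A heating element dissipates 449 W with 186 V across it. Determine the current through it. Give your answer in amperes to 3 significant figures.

Rearranging the power relation for the two known quantities gives I = P / V.
I = 449 / 186 = 2.414 A

2.41 A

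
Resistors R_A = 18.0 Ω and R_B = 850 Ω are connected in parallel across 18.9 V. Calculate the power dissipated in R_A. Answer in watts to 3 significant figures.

19.8 W

Parallel branches share the same voltage; P = V²/R gives the branch power in one step.
P_R_A = V² / R_A = (18.9)² / 18.0 Ω = 19.84 W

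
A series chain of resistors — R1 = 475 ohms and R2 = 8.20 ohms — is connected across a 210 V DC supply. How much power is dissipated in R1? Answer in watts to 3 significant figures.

The current is common to all series resistors; compute it, then apply P = I²R for the target.
R_total = 475 + 8.20 = 483.2 Ω
I = V / R_total = 210 / 483.2 = 0.4346 A
P_R1 = I² × R1 = (0.4346)² × 475 = 89.72 W

89.7 W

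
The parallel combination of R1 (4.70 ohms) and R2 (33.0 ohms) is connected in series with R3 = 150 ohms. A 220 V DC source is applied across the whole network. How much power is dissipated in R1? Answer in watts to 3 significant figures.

7.34 W

Collapse the R1‖R2 pair into one equivalent R_p; then R_p and R3 form a series string.
R_p = (4.70×33.0)/(4.70+33.0) = 4.114 Ω
R_total = R_p + 150 = 4.114 + 150 = 154.1 Ω
I = V / R_total = 220 / 154.1 = 1.428 A
Voltage across the parallel pair: V_p = I × R_p = 1.428 × 4.114 = 5.873 V
R1 has V_p across it, so P = V_p²/R1.
P_R1 = (5.873)² / 4.70 = 7.338 W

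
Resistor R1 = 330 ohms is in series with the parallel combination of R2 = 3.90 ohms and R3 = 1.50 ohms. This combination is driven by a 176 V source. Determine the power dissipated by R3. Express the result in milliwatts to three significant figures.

Collapse R2‖R3 to a single equivalent, reducing the network to two series elements.
R_p = (3.90×1.50)/(3.90+1.50) = 1.083 Ω
R_total = 330 + 1.083 = 331.1 Ω
I = V / R_total = 176 / 331.1 = 0.5316 A
Voltage across the parallel pair: V_p = I × R_p = 0.5316 × 1.083 = 0.5759 V
R3 sees V_p directly, so P = V_p² / R3.
P_R3 = (0.5759)² / 1.50 = 0.2211 W

221 mW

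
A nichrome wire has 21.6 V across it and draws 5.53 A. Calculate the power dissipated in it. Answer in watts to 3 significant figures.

Since both terminal voltage and current are stated, P = V I gives the power in one step.
P = 21.6 V × 5.530 A = 119.4 W

119 W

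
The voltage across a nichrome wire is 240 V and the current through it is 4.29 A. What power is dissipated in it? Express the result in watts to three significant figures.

1030 W

With V and I both given, power follows immediately from P = V I.
P = 240 V × 4.290 A = 1030 W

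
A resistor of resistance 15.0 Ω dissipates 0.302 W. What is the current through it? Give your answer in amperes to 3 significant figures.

0.142 A

From P = V I = I²R = V²/R, with the two given quantities we get I = √(P / R).
I = √(0.302 / 15.0) = 0.1419 A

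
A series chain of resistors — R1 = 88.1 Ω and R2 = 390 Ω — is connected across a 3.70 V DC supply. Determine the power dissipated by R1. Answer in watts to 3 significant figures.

0.00528 W

Every series element carries the same I. Get I from the total resistance, then P = I² × R1.
R_total = 88.1 + 390 = 478.1 Ω
I = V / R_total = 3.70 / 478.1 = 0.007739 A
P_R1 = I² × R1 = (0.007739)² × 88.1 = 0.005276 W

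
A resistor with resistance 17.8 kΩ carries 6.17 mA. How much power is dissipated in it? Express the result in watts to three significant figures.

0.678 W

Current and resistance are given, so P = I²R is the direct form.
P = (0.006170 A)² × 17800 Ω = 0.6776 W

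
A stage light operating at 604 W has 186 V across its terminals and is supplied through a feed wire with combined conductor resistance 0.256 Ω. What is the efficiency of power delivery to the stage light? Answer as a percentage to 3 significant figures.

I = P / V = 604 / 186 = 3.247 A through the feed wire.
P_line = I² R_line = (3.247)² × 0.256 = 2.700 W
P_source = P_load + P_line = 604.0 + 2.700 = 606.7 W
η = P_load / P_source = 604.0 / 606.7 = 0.9956

99.6 %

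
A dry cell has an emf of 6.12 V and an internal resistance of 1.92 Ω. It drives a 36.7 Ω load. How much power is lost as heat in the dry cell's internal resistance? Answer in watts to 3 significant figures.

The source's internal resistance is just another series element carrying I; its dissipation is I²r.
I = ε / (r + R) = 6.12 / (1.92 + 36.7) = 0.1585 A
P_int = I² r = (0.1585)² × 1.92 = 0.04821 W

0.0482 W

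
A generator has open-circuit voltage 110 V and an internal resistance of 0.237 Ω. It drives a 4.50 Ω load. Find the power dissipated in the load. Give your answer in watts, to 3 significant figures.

The internal resistance and the load are in series, so the same I flows through both; get I from ε/(r+R), then I²R for the load.
I = ε / (r + R) = 110 / (0.237 + 4.50) = 23.22 A
P_load = I² R = (23.22)² × 4.50 = 2427 W

2430 W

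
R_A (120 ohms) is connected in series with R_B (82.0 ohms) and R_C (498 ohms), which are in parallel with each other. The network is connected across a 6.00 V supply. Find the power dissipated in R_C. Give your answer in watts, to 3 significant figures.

First combine the parallel branches into one equivalent R_p, then R_A + R_p is a series pair.
R_p = (82.0×498)/(82.0+498) = 70.41 Ω
R_total = 120 + 70.41 = 190.4 Ω
I = V / R_total = 6.00 / 190.4 = 0.03151 A
Voltage across the parallel pair: V_p = I × R_p = 0.03151 × 70.41 = 2.219 V
With V_p across R_C, its power is V_p²/R_C.
P_R_C = (2.219)² / 498 = 0.009884 W

0.00988 W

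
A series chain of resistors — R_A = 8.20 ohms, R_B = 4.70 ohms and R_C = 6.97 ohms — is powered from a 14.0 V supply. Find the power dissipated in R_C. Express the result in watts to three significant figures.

In a series string the same current flows through every resistor — find that current, then P = I²R for the one we want.
R_total = 8.20 + 4.70 + 6.97 = 19.87 Ω
I = V / R_total = 14.0 / 19.87 = 0.7046 A
P_R_C = I² × R_C = (0.7046)² × 6.97 = 3.460 W

3.46 W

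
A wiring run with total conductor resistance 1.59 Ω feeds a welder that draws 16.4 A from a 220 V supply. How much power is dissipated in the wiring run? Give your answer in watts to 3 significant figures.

428 W

Only the current and the line resistance are needed for the I²R loss.
The wiring run carries the full 16.4 A.
P_line = I² R_line = (16.40)² × 1.59 = 427.6 W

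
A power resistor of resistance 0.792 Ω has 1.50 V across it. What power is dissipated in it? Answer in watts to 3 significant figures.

2.84 W

Voltage and resistance are given, so P = V²/R is the one-step route.
P = (1.50 V)² / 0.792 Ω = 2.841 W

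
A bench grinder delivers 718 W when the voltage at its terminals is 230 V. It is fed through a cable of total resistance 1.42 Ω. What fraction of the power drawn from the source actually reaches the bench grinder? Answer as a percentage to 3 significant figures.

I = P / V = 718 / 230 = 3.122 A through the cable.
P_line = I² R_line = (3.122)² × 1.42 = 13.84 W
P_source = P_load + P_line = 718.0 + 13.84 = 731.8 W
η = P_load / P_source = 718.0 / 731.8 = 0.9811

98.1 %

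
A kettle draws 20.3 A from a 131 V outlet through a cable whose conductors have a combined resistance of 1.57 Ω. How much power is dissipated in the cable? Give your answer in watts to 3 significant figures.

The cable and load are in series, so the same current flows in both; the loss is I²R_line.
The cable carries the full 20.3 A.
P_line = I² R_line = (20.30)² × 1.57 = 647.0 W

647 W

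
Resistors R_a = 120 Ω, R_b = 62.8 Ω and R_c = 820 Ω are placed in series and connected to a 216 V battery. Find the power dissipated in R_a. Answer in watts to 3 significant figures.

5.57 W

The current is common to all series resistors; compute it, then apply P = I²R for the target.
R_total = 120 + 62.8 + 820 = 1003 Ω
I = V / R_total = 216 / 1003 = 0.2154 A
P_R_a = I² × R_a = (0.2154)² × 120 = 5.567 W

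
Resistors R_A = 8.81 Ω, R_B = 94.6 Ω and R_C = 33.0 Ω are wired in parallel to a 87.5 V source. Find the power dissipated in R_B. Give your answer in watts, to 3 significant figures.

80.9 W

R_B sits directly across the source, so P = V²/R with V = 87.5 V.
P_R_B = V² / R_B = (87.5)² / 94.6 Ω = 80.93 W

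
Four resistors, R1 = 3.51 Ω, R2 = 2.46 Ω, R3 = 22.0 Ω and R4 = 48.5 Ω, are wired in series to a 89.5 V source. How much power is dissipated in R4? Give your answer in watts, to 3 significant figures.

66.4 W

Every series element carries the same I. Get I from the total resistance, then P = I² × R4.
R_total = 3.51 + 2.46 + 22.0 + 48.5 = 76.47 Ω
I = V / R_total = 89.5 / 76.47 = 1.170 A
P_R4 = I² × R4 = (1.170)² × 48.5 = 66.44 W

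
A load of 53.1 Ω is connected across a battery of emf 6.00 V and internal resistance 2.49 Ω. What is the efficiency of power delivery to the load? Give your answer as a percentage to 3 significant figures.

95.5 %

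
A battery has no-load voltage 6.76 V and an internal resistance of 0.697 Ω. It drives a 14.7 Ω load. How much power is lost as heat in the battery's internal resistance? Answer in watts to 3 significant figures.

r is in series with the load, so it carries the full circuit current — the loss in it is I²r.
I = ε / (r + R) = 6.76 / (0.697 + 14.7) = 0.4390 A
P_int = I² r = (0.4390)² × 0.697 = 0.1344 W

0.134 W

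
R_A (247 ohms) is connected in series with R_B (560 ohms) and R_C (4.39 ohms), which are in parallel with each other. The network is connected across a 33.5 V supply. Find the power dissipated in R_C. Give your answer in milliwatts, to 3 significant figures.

76.8 mW

Collapse R_B‖R_C to a single equivalent, reducing the network to two series elements.
R_p = (560×4.39)/(560+4.39) = 4.356 Ω
R_total = 247 + 4.356 = 251.4 Ω
I = V / R_total = 33.5 / 251.4 = 0.1333 A
Voltage across the parallel pair: V_p = I × R_p = 0.1333 × 4.356 = 0.5805 V
With V_p across R_C, its power is V_p²/R_C.
P_R_C = (0.5805)² / 4.39 = 0.07677 W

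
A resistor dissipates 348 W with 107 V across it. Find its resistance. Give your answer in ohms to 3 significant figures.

32.9 Ω

Inverting the appropriate power form: R = V² / P.
R = (107)² / 348 = 32.90 Ω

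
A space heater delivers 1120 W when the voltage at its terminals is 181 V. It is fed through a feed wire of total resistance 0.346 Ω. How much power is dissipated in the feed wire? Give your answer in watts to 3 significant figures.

Only the current and the line resistance are needed for the I²R loss.
I = P / V = 1120 / 181 = 6.188 A through the feed wire.
P_line = I² R_line = (6.188)² × 0.346 = 13.25 W

13.2 W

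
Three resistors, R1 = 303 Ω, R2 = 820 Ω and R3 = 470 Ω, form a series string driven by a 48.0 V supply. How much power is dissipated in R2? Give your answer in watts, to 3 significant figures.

Since the resistors are in series they all carry the loop current I = V/R_total; the power in any one is I²R.
R_total = 303 + 820 + 470 = 1593 Ω
I = V / R_total = 48.0 / 1593 = 0.03013 A
P_R2 = I² × R2 = (0.03013)² × 820 = 0.7445 W

0.745 W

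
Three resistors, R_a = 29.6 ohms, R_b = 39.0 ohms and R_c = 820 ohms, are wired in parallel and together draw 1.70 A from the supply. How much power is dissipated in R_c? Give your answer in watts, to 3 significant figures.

0.958 W

We need the common branch voltage; get it from I_total × R_eq, then P = V²/R for the branch.
1/R_eq = 1/29.6 + 1/39.0 + 1/820 ⇒ R_eq = 16.49 Ω
V = I_total × R_eq = 1.700 × 16.49 = 28.03 V
P_R_c = V² / R_c = (28.03)² / 820 = 0.9583 W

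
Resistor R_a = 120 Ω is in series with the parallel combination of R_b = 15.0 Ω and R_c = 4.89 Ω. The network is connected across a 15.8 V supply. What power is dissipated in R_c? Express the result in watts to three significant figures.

0.0454 W

First combine the parallel branches into one equivalent R_p, then R_a + R_p is a series pair.
R_p = (15.0×4.89)/(15.0+4.89) = 3.688 Ω
R_total = 120 + 3.688 = 123.7 Ω
I = V / R_total = 15.8 / 123.7 = 0.1277 A
Voltage across the parallel pair: V_p = I × R_p = 0.1277 × 3.688 = 0.4711 V
R_c sees V_p directly, so P = V_p² / R_c.
P_R_c = (0.4711)² / 4.89 = 0.04538 W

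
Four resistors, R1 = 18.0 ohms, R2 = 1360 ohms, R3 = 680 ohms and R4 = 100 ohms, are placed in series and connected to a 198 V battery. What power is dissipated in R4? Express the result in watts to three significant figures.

Every series element carries the same I. Get I from the total resistance, then P = I² × R4.
R_total = 18.0 + 1360 + 680 + 100 = 2158 Ω
I = V / R_total = 198 / 2158 = 0.09175 A
P_R4 = I² × R4 = (0.09175)² × 100 = 0.8418 W

0.842 W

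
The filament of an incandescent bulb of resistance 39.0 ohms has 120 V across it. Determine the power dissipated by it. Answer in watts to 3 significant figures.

With V across and R both known, P = V²/R gives the dissipation directly.
P = (120 V)² / 39.0 Ω = 369.2 W

369 W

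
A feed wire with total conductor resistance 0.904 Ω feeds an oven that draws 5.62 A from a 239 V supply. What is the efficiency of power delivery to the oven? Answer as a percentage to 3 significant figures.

The feed wire carries the full 5.62 A.
P_line = I² R_line = (5.620)² × 0.904 = 28.55 W
P_source = V I = 239 × 5.620 = 1343 W; P_load = 1315 W
η = P_load / P_source = 1315 / 1343 = 0.9787

97.9 %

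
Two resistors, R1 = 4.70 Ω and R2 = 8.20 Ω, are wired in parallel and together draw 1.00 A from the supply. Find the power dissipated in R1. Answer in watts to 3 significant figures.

1.90 W

The branches share the same voltage, but only the total current is given — find V from the equivalent resistance first.
1/R_eq = 1/4.70 + 1/8.20 ⇒ R_eq = 2.988 Ω
V = I_total × R_eq = 1.000 × 2.988 = 2.988 V
P_R1 = V² / R1 = (2.988)² / 4.70 = 1.899 W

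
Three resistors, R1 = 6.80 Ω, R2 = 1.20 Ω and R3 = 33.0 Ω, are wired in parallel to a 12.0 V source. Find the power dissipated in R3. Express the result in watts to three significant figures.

4.36 W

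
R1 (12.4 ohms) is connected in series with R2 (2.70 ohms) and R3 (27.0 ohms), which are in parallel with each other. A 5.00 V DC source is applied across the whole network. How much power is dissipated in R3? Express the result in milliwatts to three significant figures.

25.3 mW

Replace R2 and R3 with their parallel equivalent so the circuit becomes R1 in series with R_p.
R_p = (2.70×27.0)/(2.70+27.0) = 2.455 Ω
R_total = 12.4 + 2.455 = 14.85 Ω
I = V / R_total = 5.00 / 14.85 = 0.3366 A
Voltage across the parallel pair: V_p = I × R_p = 0.3366 × 2.455 = 0.8262 V
R3 is across V_p, so use P = V²/R for that branch.
P_R3 = (0.8262)² / 27.0 = 0.02528 W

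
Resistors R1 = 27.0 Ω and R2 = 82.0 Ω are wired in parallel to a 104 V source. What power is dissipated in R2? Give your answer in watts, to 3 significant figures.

132 W

R2 sits directly across the source, so P = V²/R with V = 104 V.
P_R2 = V² / R2 = (104)² / 82.0 Ω = 131.9 W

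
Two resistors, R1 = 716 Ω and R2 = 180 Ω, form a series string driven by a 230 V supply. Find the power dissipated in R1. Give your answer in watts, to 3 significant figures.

Series elements share the same current, so find I first, then use P = I²R.
R_total = 716 + 180 = 896.0 Ω
I = V / R_total = 230 / 896.0 = 0.2567 A
P_R1 = I² × R1 = (0.2567)² × 716 = 47.18 W

47.2 W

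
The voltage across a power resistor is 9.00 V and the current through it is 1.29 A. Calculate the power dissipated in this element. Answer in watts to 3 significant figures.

11.6 W

V and I are known directly — P = V I, no intermediate step needed.
P = 9.00 V × 1.290 A = 11.61 W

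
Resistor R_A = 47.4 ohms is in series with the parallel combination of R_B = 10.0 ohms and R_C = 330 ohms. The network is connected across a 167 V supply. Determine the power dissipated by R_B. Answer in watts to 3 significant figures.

Replace R_B and R_C with their parallel equivalent so the circuit becomes R_A in series with R_p.
R_p = (10.0×330)/(10.0+330) = 9.706 Ω
R_total = 47.4 + 9.706 = 57.11 Ω
I = V / R_total = 167 / 57.11 = 2.924 A
Voltage across the parallel pair: V_p = I × R_p = 2.924 × 9.706 = 28.38 V
With V_p across R_B, its power is V_p²/R_B.
P_R_B = (28.38)² / 10.0 = 80.56 W

80.6 W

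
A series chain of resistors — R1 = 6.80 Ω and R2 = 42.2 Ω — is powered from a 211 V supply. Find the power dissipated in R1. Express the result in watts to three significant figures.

Series elements share the same current, so find I first, then use P = I²R.
R_total = 6.80 + 42.2 = 49.00 Ω
I = V / R_total = 211 / 49.00 = 4.306 A
P_R1 = I² × R1 = (4.306)² × 6.80 = 126.1 W

126 W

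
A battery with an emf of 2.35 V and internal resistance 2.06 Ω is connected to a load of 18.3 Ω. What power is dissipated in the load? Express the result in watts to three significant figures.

0.244 W

With r and R in series, I = ε/(r+R); the load dissipates I²R.
I = ε / (r + R) = 2.35 / (2.06 + 18.3) = 0.1154 A
P_load = I² R = (0.1154)² × 18.3 = 0.2438 W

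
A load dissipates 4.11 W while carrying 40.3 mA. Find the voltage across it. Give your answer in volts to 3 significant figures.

102 V

From P = V I = I²R = V²/R, with the two given quantities we get V = P / I.
V = 4.11 / 0.04030 = 102.0 V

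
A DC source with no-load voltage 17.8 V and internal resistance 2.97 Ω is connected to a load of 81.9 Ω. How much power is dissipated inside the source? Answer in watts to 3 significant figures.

0.131 W

The source's internal resistance is just another series element carrying I; its dissipation is I²r.
I = ε / (r + R) = 17.8 / (2.97 + 81.9) = 0.2097 A
P_int = I² r = (0.2097)² × 2.97 = 0.1306 W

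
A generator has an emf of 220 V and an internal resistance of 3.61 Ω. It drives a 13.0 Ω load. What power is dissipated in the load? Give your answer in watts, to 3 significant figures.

With r and R in series, I = ε/(r+R); the load dissipates I²R.
I = ε / (r + R) = 220 / (3.61 + 13.0) = 13.25 A
P_load = I² R = (13.25)² × 13.0 = 2281 W

2280 W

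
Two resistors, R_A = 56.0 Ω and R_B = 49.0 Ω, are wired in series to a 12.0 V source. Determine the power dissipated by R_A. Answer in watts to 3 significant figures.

0.731 W

Every series element carries the same I. Get I from the total resistance, then P = I² × R_A.
R_total = 56.0 + 49.0 = 105.0 Ω
I = V / R_total = 12.0 / 105.0 = 0.1143 A
P_R_A = I² × R_A = (0.1143)² × 56.0 = 0.7314 W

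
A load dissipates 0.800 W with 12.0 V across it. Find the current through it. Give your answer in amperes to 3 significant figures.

0.0667 A

Rearranging the power relation for the two known quantities gives I = P / V.
I = 0.800 / 12.0 = 0.06667 A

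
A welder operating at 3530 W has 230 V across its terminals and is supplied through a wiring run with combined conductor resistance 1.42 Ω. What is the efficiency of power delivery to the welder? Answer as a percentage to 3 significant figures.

I = P / V = 3530 / 230 = 15.35 A through the wiring run.
P_line = I² R_line = (15.35)² × 1.42 = 334.5 W
P_source = P_load + P_line = 3530 + 334.5 = 3864 W
η = P_load / P_source = 3530 / 3864 = 0.9134

91.3 %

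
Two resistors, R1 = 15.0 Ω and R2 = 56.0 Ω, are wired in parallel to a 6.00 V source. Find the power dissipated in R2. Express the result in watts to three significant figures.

Each parallel branch sees the full supply voltage, so P = V²/R applies directly to the target branch.
P_R2 = V² / R2 = (6.00)² / 56.0 Ω = 0.6429 W

0.643 W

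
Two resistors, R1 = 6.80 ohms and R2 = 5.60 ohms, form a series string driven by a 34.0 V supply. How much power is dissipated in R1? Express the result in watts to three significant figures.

The current is common to all series resistors; compute it, then apply P = I²R for the target.
R_total = 6.80 + 5.60 = 12.40 Ω
I = V / R_total = 34.0 / 12.40 = 2.742 A
P_R1 = I² × R1 = (2.742)² × 6.80 = 51.12 W

51.1 W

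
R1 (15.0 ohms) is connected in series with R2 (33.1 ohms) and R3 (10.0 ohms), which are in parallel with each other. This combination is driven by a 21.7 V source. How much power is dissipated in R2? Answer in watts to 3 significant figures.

Reduce the parallel pair to R_p first; the network is then a simple series string.
R_p = (33.1×10.0)/(33.1+10.0) = 7.680 Ω
R_total = 15.0 + 7.680 = 22.68 Ω
I = V / R_total = 21.7 / 22.68 = 0.9568 A
Voltage across the parallel pair: V_p = I × R_p = 0.9568 × 7.680 = 7.348 V
With V_p across R2, its power is V_p²/R2.
P_R2 = (7.348)² / 33.1 = 1.631 W

1.63 W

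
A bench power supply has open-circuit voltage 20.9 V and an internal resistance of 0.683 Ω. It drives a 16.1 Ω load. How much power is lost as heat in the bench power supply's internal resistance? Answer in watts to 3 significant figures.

1.06 W

Internal loss is I²r, with I set by the total series resistance r+R.
I = ε / (r + R) = 20.9 / (0.683 + 16.1) = 1.245 A
P_int = I² r = (1.245)² × 0.683 = 1.059 W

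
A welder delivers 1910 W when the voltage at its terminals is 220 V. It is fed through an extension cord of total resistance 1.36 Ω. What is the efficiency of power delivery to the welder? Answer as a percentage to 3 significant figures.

I = P / V = 1910 / 220 = 8.682 A through the extension cord.
P_line = I² R_line = (8.682)² × 1.36 = 102.5 W
P_source = P_load + P_line = 1910 + 102.5 = 2013 W
η = P_load / P_source = 1910 / 2013 = 0.9491

94.9 %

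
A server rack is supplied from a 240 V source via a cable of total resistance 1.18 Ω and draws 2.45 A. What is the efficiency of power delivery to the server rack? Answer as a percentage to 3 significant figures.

The cable carries the full 2.45 A.
P_line = I² R_line = (2.450)² × 1.18 = 7.083 W
P_source = V I = 240 × 2.450 = 588.0 W; P_load = 580.9 W
η = P_load / P_source = 580.9 / 588.0 = 0.9880

98.8 %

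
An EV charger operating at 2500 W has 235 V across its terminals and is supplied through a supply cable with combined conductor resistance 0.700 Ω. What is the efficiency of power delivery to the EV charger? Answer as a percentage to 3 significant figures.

I = P / V = 2500 / 235 = 10.64 A through the supply cable.
P_line = I² R_line = (10.64)² × 0.700 = 79.22 W
P_source = P_load + P_line = 2500 + 79.22 = 2579 W
η = P_load / P_source = 2500 / 2579 = 0.9693

96.9 %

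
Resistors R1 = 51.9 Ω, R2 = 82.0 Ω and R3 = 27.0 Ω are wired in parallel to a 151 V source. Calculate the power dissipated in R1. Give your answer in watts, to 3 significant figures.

439 W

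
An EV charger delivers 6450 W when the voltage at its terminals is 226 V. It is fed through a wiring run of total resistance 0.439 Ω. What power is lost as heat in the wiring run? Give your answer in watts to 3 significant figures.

Line loss is just I²R for the cable — we know both I and R_line directly.
I = P / V = 6450 / 226 = 28.54 A through the wiring run.
P_line = I² R_line = (28.54)² × 0.439 = 357.6 W

358 W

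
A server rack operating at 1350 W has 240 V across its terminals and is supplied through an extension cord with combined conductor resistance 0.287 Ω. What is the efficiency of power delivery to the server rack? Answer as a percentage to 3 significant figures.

99.3 %

I = P / V = 1350 / 240 = 5.625 A through the extension cord.
P_line = I² R_line = (5.625)² × 0.287 = 9.081 W
P_source = P_load + P_line = 1350 + 9.081 = 1359 W
η = P_load / P_source = 1350 / 1359 = 0.9933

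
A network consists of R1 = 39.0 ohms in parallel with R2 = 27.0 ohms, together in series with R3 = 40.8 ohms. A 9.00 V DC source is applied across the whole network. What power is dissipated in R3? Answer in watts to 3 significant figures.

Combine R1 and R2 into their parallel equivalent first, reducing the network to two series resistors.
R_p = (39.0×27.0)/(39.0+27.0) = 15.95 Ω
R_total = R_p + 40.8 = 15.95 + 40.8 = 56.75 Ω
I = V / R_total = 9.00 / 56.75 = 0.1586 A
R3 carries the full series current, so P = I²R.
P_R3 = (0.1586)² × 40.8 = 1.026 W

1.03 W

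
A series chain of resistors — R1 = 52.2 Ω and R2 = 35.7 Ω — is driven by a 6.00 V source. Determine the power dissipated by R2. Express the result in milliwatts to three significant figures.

166 mW

Series elements share the same current, so find I first, then use P = I²R.
R_total = 52.2 + 35.7 = 87.90 Ω
I = V / R_total = 6.00 / 87.90 = 0.06826 A
P_R2 = I² × R2 = (0.06826)² × 35.7 = 0.1663 W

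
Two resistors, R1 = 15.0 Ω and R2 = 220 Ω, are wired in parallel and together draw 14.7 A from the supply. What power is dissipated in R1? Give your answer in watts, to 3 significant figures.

2840 W

The branches share the same voltage, but only the total current is given — find V from the equivalent resistance first.
1/R_eq = 1/15.0 + 1/220 ⇒ R_eq = 14.04 Ω
V = I_total × R_eq = 14.70 × 14.04 = 206.4 V
P_R1 = V² / R1 = (206.4)² / 15.0 = 2841 W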